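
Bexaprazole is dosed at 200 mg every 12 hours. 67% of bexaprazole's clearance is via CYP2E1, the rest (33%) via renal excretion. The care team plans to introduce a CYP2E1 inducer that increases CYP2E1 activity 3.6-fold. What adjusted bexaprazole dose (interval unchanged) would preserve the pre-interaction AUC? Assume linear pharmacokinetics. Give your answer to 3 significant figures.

548 mg

The CYP2E1 pathway (67% of clearance) is boosted to 3.6× activity: 0.67 × 3.6 = 2.412.
Non-CYP routes (33%) are unchanged.
CL_new/CL_old = 2.412 + 0.33 = 2.742.
To maintain the same steady-state level, dose must scale with clearance: new dose = 200 × 2.742 = 548 mg.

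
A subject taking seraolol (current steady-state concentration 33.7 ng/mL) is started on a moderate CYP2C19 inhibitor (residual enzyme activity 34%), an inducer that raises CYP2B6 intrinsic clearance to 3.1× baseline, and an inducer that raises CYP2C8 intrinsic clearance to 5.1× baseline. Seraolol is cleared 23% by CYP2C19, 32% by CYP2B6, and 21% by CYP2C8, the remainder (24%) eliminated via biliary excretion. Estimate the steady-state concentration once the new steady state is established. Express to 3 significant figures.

14.2 ng/mL

The CYP2C19 pathway (23% of clearance) drops to 0.34× activity: 0.23 × 0.34 = 0.0782.
The CYP2B6 pathway (32% of clearance) is boosted to 3.1× activity: 0.32 × 3.1 = 0.992.
The CYP2C8 pathway (21% of clearance) is boosted to 5.1× activity: 0.21 × 5.1 = 1.071.
The remaining 24% of clearance is unaffected.
CL_new/CL_old = 0.0782 + 0.992 + 1.071 + 0.24 = 2.3812.
Dividing the baseline by the relative clearance: 33.7 / 2.3812 = 14.2 ng/mL.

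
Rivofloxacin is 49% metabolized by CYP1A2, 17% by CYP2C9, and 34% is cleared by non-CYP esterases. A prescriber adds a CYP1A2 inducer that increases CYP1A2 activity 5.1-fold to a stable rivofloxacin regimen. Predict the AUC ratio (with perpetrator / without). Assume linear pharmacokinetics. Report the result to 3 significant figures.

The CYP1A2 pathway (49% of clearance) rises to 5.1× activity: 0.49 × 5.1 = 2.499.
CYP2C9 (17%) and the residual 34% are unaffected.
CL_new/CL_old = 2.499 + 0.17 + 0.34 = 3.009.
AUC ratio = CL_old/CL_new = 1 / 3.009 = 0.332.

0.332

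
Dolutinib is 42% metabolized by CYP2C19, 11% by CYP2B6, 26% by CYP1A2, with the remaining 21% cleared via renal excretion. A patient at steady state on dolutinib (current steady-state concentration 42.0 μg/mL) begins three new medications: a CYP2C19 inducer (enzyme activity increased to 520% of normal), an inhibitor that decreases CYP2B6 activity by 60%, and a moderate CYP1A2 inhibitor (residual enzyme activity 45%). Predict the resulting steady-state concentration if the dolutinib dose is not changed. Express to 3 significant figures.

16.4 μg/mL

The CYP2C19 pathway (42% of clearance) rises to 5.2× activity: 0.42 × 5.2 = 2.184.
The CYP2B6 pathway (11% of clearance) falls to 0.4× activity: 0.11 × 0.4 = 0.044.
The CYP1A2 pathway (26% of clearance) falls to 0.45× activity: 0.26 × 0.45 = 0.117.
The remaining 21% of clearance is unaffected.
New clearance relative to baseline: 2.184 + 0.044 + 0.117 + 0.21 = 2.555.
Dividing the baseline by the relative clearance: 42.0 / 2.555 = 16.4 μg/mL.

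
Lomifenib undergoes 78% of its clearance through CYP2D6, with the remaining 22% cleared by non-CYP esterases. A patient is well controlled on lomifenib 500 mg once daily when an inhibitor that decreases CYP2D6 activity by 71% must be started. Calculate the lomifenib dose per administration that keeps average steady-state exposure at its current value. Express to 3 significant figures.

The CYP2D6 pathway (78% of clearance) falls to 0.29× activity: 0.78 × 0.29 = 0.2262.
The remaining 22% of clearance is unaffected.
Relative clearance = 0.2262 + 0.22 = 0.4462.
Css,avg = (dose rate)/CL, so holding Css fixed requires dose ∝ CL: 500 × 0.4462 = 223 mg.

223 mg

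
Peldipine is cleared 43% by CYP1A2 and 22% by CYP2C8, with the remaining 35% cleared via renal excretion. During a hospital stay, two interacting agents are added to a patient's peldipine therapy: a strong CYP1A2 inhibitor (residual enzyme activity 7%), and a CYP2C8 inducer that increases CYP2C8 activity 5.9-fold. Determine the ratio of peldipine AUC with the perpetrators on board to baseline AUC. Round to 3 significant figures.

CYP1A2: 0.43 × 0.07 = 0.0301
CYP2C8: 0.22 × 5.9 = 1.298
Other: 0.35 (unchanged)
Relative clearance = 0.0301 + 1.298 + 0.35 = 1.6781.
Because AUC varies inversely with clearance, the combined effect is 1 / 1.6781 = 0.596.

0.596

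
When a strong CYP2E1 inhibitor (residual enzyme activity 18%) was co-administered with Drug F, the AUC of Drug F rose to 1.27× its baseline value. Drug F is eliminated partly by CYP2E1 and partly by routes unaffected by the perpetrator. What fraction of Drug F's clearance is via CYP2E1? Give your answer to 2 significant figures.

Write x for the fraction cleared via CYP2E1. The observed AUC change means clearance fell to 1/1.27 = 0.7874 of baseline.
Only the CYP2E1 route changed, so 0.7874 = x·0.18 + (1 − x), giving x = 0.26.

0.26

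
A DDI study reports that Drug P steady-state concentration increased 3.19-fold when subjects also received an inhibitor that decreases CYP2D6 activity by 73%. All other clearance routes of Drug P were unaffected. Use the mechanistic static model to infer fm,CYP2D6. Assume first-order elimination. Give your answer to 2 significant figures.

Write x for the fraction cleared via CYP2D6. The observed steady-state concentration change means clearance fell to 1/3.19 = 0.3135 of baseline.
Only the CYP2D6 route changed, so 0.3135 = x·0.27 + (1 − x), giving x = 0.94.

0.94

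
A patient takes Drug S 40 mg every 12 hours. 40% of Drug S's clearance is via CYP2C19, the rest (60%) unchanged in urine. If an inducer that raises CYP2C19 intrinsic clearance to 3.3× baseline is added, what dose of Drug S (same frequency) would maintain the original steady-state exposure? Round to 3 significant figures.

76.8 mg

CYP2C19: 0.4 × 3.3 = 1.32
Other: 0.6 (unchanged)
CL_new/CL_old = 1.32 + 0.6 = 1.92.
Css,avg = (dose rate)/CL, so holding Css fixed requires dose ∝ CL: 40 × 1.92 = 76.8 mg.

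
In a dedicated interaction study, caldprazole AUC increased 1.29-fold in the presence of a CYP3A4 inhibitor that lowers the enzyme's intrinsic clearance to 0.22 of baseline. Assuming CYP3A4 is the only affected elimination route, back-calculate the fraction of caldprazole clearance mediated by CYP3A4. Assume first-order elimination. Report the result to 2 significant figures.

0.29

CL'/CL = 1 / 1.29 = 0.7752
0.22·fm + (1 − fm) = 0.7752
fm = (0.7752 − 1) / (0.22 − 1) = 0.29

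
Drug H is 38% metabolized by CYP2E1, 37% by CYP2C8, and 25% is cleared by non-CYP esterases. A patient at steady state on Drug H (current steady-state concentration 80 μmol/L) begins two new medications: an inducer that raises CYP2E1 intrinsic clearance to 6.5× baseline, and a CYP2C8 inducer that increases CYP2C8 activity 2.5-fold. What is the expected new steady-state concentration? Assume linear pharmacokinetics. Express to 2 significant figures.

CYP2E1: 0.38 × 6.5 = 2.47
CYP2C8: 0.37 × 2.5 = 0.925
Other: 0.25 (unchanged)
CL_new/CL_old = 2.47 + 0.925 + 0.25 = 3.645.
New steady-state concentration = 80 / 3.645 = 22 μmol/L (concentration scales inversely with clearance).

22 μmol/L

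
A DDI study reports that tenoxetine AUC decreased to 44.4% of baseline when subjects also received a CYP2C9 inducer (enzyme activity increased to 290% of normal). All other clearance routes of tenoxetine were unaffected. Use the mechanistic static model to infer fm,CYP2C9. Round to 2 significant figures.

0.66

Let fm be the CYP2C9 fraction. New clearance relative to baseline = fm × 2.9 + (1 − fm).
AUC ratio = 1 / (new CL fraction), so new CL fraction = 1 / 0.444 = 2.252.
fm × 2.9 + 1 − fm = 2.252  ⇒  fm × (2.9 − 1) = 1.252  ⇒  fm = 0.66.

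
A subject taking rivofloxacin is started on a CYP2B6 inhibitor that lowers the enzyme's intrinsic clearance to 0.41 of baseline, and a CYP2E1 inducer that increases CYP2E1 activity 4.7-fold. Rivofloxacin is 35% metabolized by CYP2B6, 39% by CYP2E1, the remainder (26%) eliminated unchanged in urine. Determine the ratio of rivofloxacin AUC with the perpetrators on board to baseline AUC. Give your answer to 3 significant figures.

0.447

CYP2B6: 0.35 × 0.41 = 0.1435
CYP2E1: 0.39 × 4.7 = 1.833
Other: 0.26 (unchanged)
CL_new/CL_old = 0.1435 + 1.833 + 0.26 = 2.2365.
AUC ∝ 1/CL: fold-change = 1 / 2.2365 = 0.447.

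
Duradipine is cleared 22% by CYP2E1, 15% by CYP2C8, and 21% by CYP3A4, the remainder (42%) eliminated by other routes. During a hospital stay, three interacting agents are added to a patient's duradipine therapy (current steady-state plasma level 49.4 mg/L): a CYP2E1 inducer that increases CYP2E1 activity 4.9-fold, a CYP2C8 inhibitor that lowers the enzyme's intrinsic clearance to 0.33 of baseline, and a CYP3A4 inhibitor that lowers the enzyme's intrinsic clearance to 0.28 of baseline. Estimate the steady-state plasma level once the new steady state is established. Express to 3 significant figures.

CYP2E1: 0.22 × 4.9 = 1.078
CYP2C8: 0.15 × 0.33 = 0.0495
CYP3A4: 0.21 × 0.28 = 0.0588
Other: 0.42 (unchanged)
Relative clearance = 1.078 + 0.0495 + 0.0588 + 0.42 = 1.6063.
New steady-state plasma level = 49.4 / 1.6063 = 30.8 mg/L (concentration scales inversely with clearance).

30.8 mg/L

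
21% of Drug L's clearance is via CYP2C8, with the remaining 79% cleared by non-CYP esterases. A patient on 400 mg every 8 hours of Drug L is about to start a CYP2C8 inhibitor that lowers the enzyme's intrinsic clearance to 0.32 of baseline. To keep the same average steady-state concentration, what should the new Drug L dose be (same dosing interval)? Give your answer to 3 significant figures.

343 mg

The CYP2C8 pathway (21% of clearance) is reduced to 0.32× activity: 0.21 × 0.32 = 0.0672.
Non-CYP routes (79%) are unchanged.
CL_new/CL_old = 0.0672 + 0.79 = 0.8572.
To maintain the same steady-state level, dose must scale with clearance: new dose = 400 × 0.8572 = 343 mg.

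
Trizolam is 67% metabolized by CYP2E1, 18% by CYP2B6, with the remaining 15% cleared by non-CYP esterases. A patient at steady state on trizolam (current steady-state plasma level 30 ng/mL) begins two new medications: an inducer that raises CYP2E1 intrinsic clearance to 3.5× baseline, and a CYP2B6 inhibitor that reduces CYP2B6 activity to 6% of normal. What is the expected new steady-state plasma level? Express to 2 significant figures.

CYP2E1: 0.67 × 3.5 = 2.345
CYP2B6: 0.18 × 0.06 = 0.0108
Other: 0.15 (unchanged)
New clearance relative to baseline: 2.345 + 0.0108 + 0.15 = 2.5058.
New steady-state plasma level = 30 / 2.5058 = 12 ng/mL (concentration scales inversely with clearance).

12 ng/mL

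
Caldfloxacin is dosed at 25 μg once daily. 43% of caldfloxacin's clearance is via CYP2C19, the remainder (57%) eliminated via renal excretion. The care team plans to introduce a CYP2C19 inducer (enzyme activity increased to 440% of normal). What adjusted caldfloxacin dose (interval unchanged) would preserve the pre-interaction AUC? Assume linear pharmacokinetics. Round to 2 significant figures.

62 μg

The CYP2C19 pathway (43% of clearance) increases to 4.4× activity: 0.43 × 4.4 = 1.892.
The remaining 57% of clearance is unaffected.
New clearance relative to baseline: 1.892 + 0.57 = 2.462.
Css,avg = (dose rate)/CL, so holding Css fixed requires dose ∝ CL: 25 × 2.462 = 62 μg.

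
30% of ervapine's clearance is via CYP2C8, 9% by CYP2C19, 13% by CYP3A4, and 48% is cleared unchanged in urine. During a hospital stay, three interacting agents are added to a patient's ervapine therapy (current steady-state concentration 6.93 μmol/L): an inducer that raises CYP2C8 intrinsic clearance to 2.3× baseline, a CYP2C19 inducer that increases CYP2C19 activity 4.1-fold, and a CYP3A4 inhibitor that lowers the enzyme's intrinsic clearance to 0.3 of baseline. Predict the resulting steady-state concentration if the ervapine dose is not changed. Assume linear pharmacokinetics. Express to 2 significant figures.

CYP2C8: 0.3 × 2.3 = 0.69
CYP2C19: 0.09 × 4.1 = 0.369
CYP3A4: 0.13 × 0.3 = 0.039
Other: 0.48 (unchanged)
New clearance relative to baseline: 0.69 + 0.369 + 0.039 + 0.48 = 1.578.
Steady-state concentration ∝ 1/CL: new value = 6.93 / 1.578 = 4.4 μmol/L.

4.4 μmol/L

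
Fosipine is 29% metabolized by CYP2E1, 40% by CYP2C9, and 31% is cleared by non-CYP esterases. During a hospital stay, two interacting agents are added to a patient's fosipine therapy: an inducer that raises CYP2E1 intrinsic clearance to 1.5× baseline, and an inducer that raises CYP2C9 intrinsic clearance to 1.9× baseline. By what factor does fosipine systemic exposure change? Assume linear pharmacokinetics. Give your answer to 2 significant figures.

The CYP2E1 pathway (29% of clearance) rises to 1.5× activity: 0.29 × 1.5 = 0.435.
The CYP2C9 pathway (40% of clearance) is boosted to 1.9× activity: 0.4 × 1.9 = 0.76.
Non-CYP routes (31%) are unchanged.
CL_new/CL_old = 0.435 + 0.76 + 0.31 = 1.505.
Net systemic exposure ratio = 1 / 1.505 = 0.66.

0.66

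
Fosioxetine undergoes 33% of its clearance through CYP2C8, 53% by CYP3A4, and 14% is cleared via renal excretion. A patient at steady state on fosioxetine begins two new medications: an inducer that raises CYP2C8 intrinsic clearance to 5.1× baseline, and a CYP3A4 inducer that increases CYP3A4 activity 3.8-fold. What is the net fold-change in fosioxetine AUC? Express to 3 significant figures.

0.261

The CYP2C8 pathway (33% of clearance) rises to 5.1× activity: 0.33 × 5.1 = 1.683.
The CYP3A4 pathway (53% of clearance) rises to 3.8× activity: 0.53 × 3.8 = 2.014.
The remaining 14% of clearance is unaffected.
CL_new/CL_old = 1.683 + 2.014 + 0.14 = 3.837.
Net AUC ratio = 1 / 3.837 = 0.261.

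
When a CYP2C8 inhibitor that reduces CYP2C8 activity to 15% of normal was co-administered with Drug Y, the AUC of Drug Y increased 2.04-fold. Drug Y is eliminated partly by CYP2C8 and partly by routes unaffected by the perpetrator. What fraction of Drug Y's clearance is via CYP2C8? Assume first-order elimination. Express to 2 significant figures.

Let x = fm,CYP2C8. Because AUC ∝ 1/CL, relative clearance fell to 1/2.04 = 0.4902.
Only the CYP2C8 route changed, so 0.4902 = x·0.15 + (1 − x), giving x = 0.60.

0.60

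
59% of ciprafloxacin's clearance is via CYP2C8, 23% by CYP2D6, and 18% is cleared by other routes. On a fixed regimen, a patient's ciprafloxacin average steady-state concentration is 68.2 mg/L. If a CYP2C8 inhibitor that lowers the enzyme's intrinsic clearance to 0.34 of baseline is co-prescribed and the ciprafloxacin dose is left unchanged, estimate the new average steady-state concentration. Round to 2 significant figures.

The CYP2C8 pathway (59% of clearance) drops to 0.34× activity: 0.59 × 0.34 = 0.2006.
CYP2D6 (23%) and the residual 18% are unaffected.
New clearance relative to baseline: 0.2006 + 0.23 + 0.18 = 0.6106.
New average steady-state concentration = baseline ÷ relative clearance = 68.2 / 0.6106 = 1.1 × 10² mg/L.

1.1 × 10² mg/L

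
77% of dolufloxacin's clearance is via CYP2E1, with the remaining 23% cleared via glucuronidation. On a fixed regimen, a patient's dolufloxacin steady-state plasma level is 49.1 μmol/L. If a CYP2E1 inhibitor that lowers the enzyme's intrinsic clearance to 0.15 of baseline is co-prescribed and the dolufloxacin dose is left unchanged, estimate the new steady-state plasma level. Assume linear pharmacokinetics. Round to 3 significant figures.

CYP2E1: 0.77 × 0.15 = 0.1155
Other: 0.23 (unchanged)
CL_new/CL_old = 0.1155 + 0.23 = 0.3455.
With dosing unchanged, steady-state plasma level scales as 1/CL: 49.1 / 0.3455 = 142 μmol/L.

142 μmol/L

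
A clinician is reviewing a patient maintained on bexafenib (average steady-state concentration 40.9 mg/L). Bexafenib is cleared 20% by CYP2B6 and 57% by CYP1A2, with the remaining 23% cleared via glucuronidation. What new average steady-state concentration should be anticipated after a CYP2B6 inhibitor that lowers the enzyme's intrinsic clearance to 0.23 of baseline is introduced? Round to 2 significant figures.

The CYP2B6 pathway (20% of clearance) falls to 0.23× activity: 0.2 × 0.23 = 0.046.
CYP1A2 (57%) and the residual 23% are unaffected.
CL_new/CL_old = 0.046 + 0.57 + 0.23 = 0.846.
With dosing unchanged, average steady-state concentration scales as 1/CL: 40.9 / 0.846 = 48 mg/L.

48 mg/L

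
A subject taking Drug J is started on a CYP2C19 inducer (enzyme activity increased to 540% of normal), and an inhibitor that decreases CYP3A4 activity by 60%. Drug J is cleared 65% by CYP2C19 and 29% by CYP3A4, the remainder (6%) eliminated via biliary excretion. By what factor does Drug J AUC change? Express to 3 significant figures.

The CYP2C19 pathway (65% of clearance) is boosted to 5.4× activity: 0.65 × 5.4 = 3.51.
The CYP3A4 pathway (29% of clearance) drops to 0.4× activity: 0.29 × 0.4 = 0.116.
The remaining 6% of clearance is unaffected.
Relative clearance = 3.51 + 0.116 + 0.06 = 3.686.
Net AUC ratio = 1 / 3.686 = 0.271.

0.271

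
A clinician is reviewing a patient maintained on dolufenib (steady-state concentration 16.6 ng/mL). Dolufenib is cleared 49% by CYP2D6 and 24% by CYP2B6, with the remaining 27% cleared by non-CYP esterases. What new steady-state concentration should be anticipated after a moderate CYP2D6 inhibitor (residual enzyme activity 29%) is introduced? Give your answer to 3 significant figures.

The CYP2D6 pathway (49% of clearance) is reduced to 0.29× activity: 0.49 × 0.29 = 0.1421.
CYP2B6 (24%) and the residual 27% are unaffected.
New clearance relative to baseline: 0.1421 + 0.24 + 0.27 = 0.6521.
New steady-state concentration = baseline ÷ relative clearance = 16.6 / 0.6521 = 25.5 ng/mL.

25.5 ng/mL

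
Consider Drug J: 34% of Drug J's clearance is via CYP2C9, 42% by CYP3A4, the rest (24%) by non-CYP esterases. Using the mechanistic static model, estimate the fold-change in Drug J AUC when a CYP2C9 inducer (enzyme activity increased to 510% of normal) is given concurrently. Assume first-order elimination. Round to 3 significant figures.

0.418

The CYP2C9 pathway (34% of clearance) is boosted to 5.1× activity: 0.34 × 5.1 = 1.734.
CYP3A4 (42%) and the residual 24% are unaffected.
Relative clearance = 1.734 + 0.42 + 0.24 = 2.394.
AUC is inversely proportional to clearance, so the fold-change is 1 / 2.394 = 0.418.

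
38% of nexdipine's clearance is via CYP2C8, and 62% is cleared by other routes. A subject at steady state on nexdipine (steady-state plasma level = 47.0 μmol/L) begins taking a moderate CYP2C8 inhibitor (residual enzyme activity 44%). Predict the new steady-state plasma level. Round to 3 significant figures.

59.7 μmol/L

CYP2C8: 0.38 × 0.44 = 0.1672
Other: 0.62 (unchanged)
Relative clearance = 0.1672 + 0.62 = 0.7872.
With dosing unchanged, steady-state plasma level scales as 1/CL: 47.0 / 0.7872 = 59.7 μmol/L.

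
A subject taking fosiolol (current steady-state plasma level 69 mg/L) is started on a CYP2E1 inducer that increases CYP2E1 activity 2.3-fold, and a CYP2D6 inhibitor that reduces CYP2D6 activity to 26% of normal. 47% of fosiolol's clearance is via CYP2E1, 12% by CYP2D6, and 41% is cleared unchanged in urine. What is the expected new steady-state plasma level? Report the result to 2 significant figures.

45 mg/L

CYP2E1: 0.47 × 2.3 = 1.081
CYP2D6: 0.12 × 0.26 = 0.0312
Other: 0.41 (unchanged)
Relative clearance = 1.081 + 0.0312 + 0.41 = 1.5222.
New steady-state plasma level = 69 / 1.5222 = 45 mg/L (concentration scales inversely with clearance).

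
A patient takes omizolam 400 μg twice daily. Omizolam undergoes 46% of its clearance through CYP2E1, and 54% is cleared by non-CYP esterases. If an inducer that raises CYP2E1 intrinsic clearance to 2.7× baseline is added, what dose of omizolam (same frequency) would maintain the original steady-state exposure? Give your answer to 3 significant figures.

713 μg

CYP2E1: 0.46 × 2.7 = 1.242
Other: 0.54 (unchanged)
Relative clearance = 1.242 + 0.54 = 1.782.
To maintain the same steady-state level, dose must scale with clearance: new dose = 400 × 1.782 = 713 μg.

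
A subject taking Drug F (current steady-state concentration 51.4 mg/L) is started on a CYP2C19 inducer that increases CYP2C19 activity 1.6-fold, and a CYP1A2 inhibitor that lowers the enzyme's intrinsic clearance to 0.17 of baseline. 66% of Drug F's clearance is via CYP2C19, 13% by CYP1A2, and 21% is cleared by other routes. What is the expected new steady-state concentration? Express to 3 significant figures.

39.9 mg/L

The CYP2C19 pathway (66% of clearance) is boosted to 1.6× activity: 0.66 × 1.6 = 1.056.
The CYP1A2 pathway (13% of clearance) drops to 0.17× activity: 0.13 × 0.17 = 0.0221.
The remaining 21% of clearance is unaffected.
New clearance relative to baseline: 1.056 + 0.0221 + 0.21 = 1.2881.
Dividing the baseline by the relative clearance: 51.4 / 1.2881 = 39.9 mg/L.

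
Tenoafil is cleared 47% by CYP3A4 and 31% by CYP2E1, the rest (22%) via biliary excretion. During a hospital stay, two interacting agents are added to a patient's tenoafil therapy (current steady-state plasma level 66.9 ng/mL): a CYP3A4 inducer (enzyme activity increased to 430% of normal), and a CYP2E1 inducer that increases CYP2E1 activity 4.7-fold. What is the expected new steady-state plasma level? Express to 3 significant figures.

18.1 ng/mL

The CYP3A4 pathway (47% of clearance) increases to 4.3× activity: 0.47 × 4.3 = 2.021.
The CYP2E1 pathway (31% of clearance) rises to 4.7× activity: 0.31 × 4.7 = 1.457.
Non-CYP routes (22%) are unchanged.
New clearance relative to baseline: 2.021 + 1.457 + 0.22 = 3.698.
New steady-state plasma level = 66.9 / 3.698 = 18.1 ng/mL (concentration scales inversely with clearance).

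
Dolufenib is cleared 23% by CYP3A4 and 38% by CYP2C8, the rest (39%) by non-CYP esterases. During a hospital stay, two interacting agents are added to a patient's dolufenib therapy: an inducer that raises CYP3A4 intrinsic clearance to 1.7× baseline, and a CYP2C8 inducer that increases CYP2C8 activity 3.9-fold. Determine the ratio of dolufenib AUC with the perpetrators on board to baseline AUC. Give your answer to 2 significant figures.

The CYP3A4 pathway (23% of clearance) increases to 1.7× activity: 0.23 × 1.7 = 0.391.
The CYP2C8 pathway (38% of clearance) increases to 3.9× activity: 0.38 × 3.9 = 1.482.
Non-CYP routes (39%) are unchanged.
Relative clearance = 0.391 + 1.482 + 0.39 = 2.263.
Because AUC varies inversely with clearance, the combined effect is 1 / 2.263 = 0.44.

0.44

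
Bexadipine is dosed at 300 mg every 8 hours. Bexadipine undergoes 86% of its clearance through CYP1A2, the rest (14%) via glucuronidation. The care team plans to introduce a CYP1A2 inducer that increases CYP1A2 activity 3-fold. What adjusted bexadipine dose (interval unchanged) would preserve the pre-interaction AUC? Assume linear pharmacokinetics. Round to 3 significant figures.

The CYP1A2 pathway (86% of clearance) increases to 3× activity: 0.86 × 3 = 2.58.
Non-CYP routes (14%) are unchanged.
New clearance relative to baseline: 2.58 + 0.14 = 2.72.
Exposure is unchanged when dose changes in proportion to clearance. New dose = 300 mg × 2.72 = 816 mg.

816 mg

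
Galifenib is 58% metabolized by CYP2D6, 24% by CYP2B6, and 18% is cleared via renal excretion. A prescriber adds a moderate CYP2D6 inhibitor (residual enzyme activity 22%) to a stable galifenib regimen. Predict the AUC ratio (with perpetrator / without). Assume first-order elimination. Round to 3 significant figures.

1.83

The CYP2D6 pathway (58% of clearance) is reduced to 0.22× activity: 0.58 × 0.22 = 0.1276.
CYP2B6 (24%) and the residual 18% are unaffected.
Relative clearance = 0.1276 + 0.24 + 0.18 = 0.5476.
Since AUC ∝ 1/CL, the ratio is 1 / 0.5476 = 1.83.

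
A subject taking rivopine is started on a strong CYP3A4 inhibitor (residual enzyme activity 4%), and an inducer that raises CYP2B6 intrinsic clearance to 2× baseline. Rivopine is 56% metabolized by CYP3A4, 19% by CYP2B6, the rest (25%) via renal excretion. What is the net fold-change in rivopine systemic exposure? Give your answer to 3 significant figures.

1.53

CYP3A4: 0.56 × 0.04 = 0.0224
CYP2B6: 0.19 × 2 = 0.38
Other: 0.25 (unchanged)
Relative clearance = 0.0224 + 0.38 + 0.25 = 0.6524.
Net systemic exposure ratio = 1 / 0.6524 = 1.53.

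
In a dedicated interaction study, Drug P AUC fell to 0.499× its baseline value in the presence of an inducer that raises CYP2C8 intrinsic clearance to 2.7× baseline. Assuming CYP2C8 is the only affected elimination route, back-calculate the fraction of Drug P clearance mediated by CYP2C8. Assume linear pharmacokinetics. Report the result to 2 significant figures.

Call the CYP2C8 fraction fm. After the interaction, CL_new/CL_old = fm × 2.7 + (1 − fm).
AUC ratio = 1 / (new CL fraction), so new CL fraction = 1 / 0.499 = 2.004.
fm × 2.7 + 1 − fm = 2.004  ⇒  fm × (2.7 − 1) = 1.004  ⇒  fm = 0.59.

0.59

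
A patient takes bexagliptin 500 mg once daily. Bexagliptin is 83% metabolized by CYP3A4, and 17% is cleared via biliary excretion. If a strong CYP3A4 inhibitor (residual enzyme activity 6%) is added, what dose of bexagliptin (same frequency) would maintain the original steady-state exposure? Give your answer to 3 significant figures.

The CYP3A4 pathway (83% of clearance) is reduced to 0.06× activity: 0.83 × 0.06 = 0.0498.
Non-CYP routes (17%) are unchanged.
New clearance relative to baseline: 0.0498 + 0.17 = 0.2198.
Css,avg = (dose rate)/CL, so holding Css fixed requires dose ∝ CL: 500 × 0.2198 = 110 mg.

110 mg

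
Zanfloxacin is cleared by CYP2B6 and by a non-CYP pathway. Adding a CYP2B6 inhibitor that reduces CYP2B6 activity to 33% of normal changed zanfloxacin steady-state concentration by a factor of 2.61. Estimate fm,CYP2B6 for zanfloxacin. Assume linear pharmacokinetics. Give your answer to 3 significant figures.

0.921

CL'/CL = 1 / 2.61 = 0.3831
0.33·fm + (1 − fm) = 0.3831
fm = (0.3831 − 1) / (0.33 − 1) = 0.921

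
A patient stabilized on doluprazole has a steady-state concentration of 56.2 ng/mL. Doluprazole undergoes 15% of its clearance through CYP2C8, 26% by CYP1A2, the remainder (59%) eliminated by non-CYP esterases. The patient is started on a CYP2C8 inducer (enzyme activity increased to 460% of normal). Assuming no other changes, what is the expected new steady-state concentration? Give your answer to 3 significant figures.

36.5 ng/mL

The CYP2C8 pathway (15% of clearance) is boosted to 4.6× activity: 0.15 × 4.6 = 0.69.
CYP1A2 (26%) and the residual 59% are unaffected.
Relative clearance = 0.69 + 0.26 + 0.59 = 1.54.
With dosing unchanged, steady-state concentration scales as 1/CL: 56.2 / 1.54 = 36.5 ng/mL.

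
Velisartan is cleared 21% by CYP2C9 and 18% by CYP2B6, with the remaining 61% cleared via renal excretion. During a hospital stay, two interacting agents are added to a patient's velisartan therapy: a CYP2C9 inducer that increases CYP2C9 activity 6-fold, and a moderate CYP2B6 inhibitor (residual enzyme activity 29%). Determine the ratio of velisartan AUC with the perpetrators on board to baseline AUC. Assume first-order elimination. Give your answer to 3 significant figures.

0.520

The CYP2C9 pathway (21% of clearance) is boosted to 6× activity: 0.21 × 6 = 1.26.
The CYP2B6 pathway (18% of clearance) drops to 0.29× activity: 0.18 × 0.29 = 0.0522.
Non-CYP routes (61%) are unchanged.
CL_new/CL_old = 1.26 + 0.0522 + 0.61 = 1.9222.
Net AUC ratio = 1 / 1.9222 = 0.520.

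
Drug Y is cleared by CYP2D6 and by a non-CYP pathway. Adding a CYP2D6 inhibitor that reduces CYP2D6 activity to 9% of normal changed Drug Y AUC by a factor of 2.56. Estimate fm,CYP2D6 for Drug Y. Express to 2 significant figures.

0.67

Call the CYP2D6 fraction fm. After the interaction, CL_new/CL_old = fm × 0.09 + (1 − fm).
AUC ratio = 1 / (new CL fraction), so new CL fraction = 1 / 2.56 = 0.3906.
fm × 0.09 + 1 − fm = 0.3906  ⇒  fm × (0.09 − 1) = −0.6094  ⇒  fm = 0.67.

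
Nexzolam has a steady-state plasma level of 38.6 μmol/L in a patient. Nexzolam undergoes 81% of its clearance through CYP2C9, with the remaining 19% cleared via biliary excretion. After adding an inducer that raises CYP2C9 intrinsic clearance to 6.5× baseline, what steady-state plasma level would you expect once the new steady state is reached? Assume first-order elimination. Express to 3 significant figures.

7.08 μmol/L

The CYP2C9 pathway (81% of clearance) is boosted to 6.5× activity: 0.81 × 6.5 = 5.265.
Non-CYP routes (19%) are unchanged.
New clearance relative to baseline: 5.265 + 0.19 = 5.455.
With dosing unchanged, steady-state plasma level scales as 1/CL: 38.6 / 5.455 = 7.08 μmol/L.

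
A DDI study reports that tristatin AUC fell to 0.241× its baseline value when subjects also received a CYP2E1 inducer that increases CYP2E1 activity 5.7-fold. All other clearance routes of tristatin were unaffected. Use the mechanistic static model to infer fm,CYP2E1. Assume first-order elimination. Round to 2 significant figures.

0.67

Write x for the fraction cleared via CYP2E1. The observed AUC change means clearance rose to 1/0.241 = 4.149 of baseline.
Only the CYP2E1 route changed, so 4.149 = x·5.7 + (1 − x), giving x = 0.67.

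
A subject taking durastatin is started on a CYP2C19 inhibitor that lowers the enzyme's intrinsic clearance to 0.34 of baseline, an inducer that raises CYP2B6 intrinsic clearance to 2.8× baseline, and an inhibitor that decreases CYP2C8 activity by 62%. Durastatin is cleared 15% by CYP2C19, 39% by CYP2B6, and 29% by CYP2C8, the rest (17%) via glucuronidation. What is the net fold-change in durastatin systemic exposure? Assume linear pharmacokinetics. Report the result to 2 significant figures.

The CYP2C19 pathway (15% of clearance) drops to 0.34× activity: 0.15 × 0.34 = 0.051.
The CYP2B6 pathway (39% of clearance) rises to 2.8× activity: 0.39 × 2.8 = 1.092.
The CYP2C8 pathway (29% of clearance) falls to 0.38× activity: 0.29 × 0.38 = 0.1102.
The remaining 17% of clearance is unaffected.
New clearance relative to baseline: 0.051 + 1.092 + 0.1102 + 0.17 = 1.4232.
Net systemic exposure ratio = 1 / 1.4232 = 0.70.

0.70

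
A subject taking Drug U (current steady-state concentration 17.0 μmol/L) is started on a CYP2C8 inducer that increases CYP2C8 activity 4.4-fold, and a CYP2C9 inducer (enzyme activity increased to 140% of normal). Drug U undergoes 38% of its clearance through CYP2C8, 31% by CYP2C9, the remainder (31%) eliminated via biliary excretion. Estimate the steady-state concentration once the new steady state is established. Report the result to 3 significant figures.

The CYP2C8 pathway (38% of clearance) is boosted to 4.4× activity: 0.38 × 4.4 = 1.672.
The CYP2C9 pathway (31% of clearance) increases to 1.4× activity: 0.31 × 1.4 = 0.434.
Non-CYP routes (31%) are unchanged.
Relative clearance = 1.672 + 0.434 + 0.31 = 2.416.
Dividing the baseline by the relative clearance: 17.0 / 2.416 = 7.04 μmol/L.

7.04 μmol/L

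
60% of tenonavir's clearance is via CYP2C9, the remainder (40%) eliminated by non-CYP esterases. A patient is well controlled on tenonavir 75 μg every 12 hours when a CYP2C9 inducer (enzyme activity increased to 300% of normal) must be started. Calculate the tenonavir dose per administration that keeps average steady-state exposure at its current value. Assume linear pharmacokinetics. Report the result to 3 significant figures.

The CYP2C9 pathway (60% of clearance) rises to 3× activity: 0.6 × 3 = 1.8.
The remaining 40% of clearance is unaffected.
New clearance relative to baseline: 1.8 + 0.4 = 2.2.
Exposure is unchanged when dose changes in proportion to clearance. New dose = 75 μg × 2.2 = 165 μg.

165 μg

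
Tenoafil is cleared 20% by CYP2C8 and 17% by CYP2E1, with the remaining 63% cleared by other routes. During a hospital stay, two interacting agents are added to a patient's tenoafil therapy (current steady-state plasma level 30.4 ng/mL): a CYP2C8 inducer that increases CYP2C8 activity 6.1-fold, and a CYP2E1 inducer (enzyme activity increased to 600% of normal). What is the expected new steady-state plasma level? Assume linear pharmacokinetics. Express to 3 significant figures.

10.6 ng/mL

The CYP2C8 pathway (20% of clearance) rises to 6.1× activity: 0.2 × 6.1 = 1.22.
The CYP2E1 pathway (17% of clearance) increases to 6× activity: 0.17 × 6 = 1.02.
Non-CYP routes (63%) are unchanged.
Relative clearance = 1.22 + 1.02 + 0.63 = 2.87.
Steady-state plasma level ∝ 1/CL: new value = 30.4 / 2.87 = 10.6 ng/mL.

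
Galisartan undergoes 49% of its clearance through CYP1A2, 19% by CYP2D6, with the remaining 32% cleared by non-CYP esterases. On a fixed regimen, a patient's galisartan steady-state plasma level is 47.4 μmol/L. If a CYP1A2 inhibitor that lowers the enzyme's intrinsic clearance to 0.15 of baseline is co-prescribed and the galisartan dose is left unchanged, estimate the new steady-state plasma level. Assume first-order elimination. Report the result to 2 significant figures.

The CYP1A2 pathway (49% of clearance) falls to 0.15× activity: 0.49 × 0.15 = 0.0735.
CYP2D6 (19%) and the residual 32% are unaffected.
CL_new/CL_old = 0.0735 + 0.19 + 0.32 = 0.5835.
Steady-state plasma level ∝ 1/CL, so new value = 47.4 / 0.5835 = 81 μmol/L.

81 μmol/L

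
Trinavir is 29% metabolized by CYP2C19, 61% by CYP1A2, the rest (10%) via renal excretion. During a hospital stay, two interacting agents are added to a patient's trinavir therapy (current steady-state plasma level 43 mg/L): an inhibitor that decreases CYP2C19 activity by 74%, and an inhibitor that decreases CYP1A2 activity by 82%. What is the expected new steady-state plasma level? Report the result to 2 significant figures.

1.5 × 10² mg/L

CYP2C19: 0.29 × 0.26 = 0.0754
CYP1A2: 0.61 × 0.18 = 0.1098
Other: 0.1 (unchanged)
Relative clearance = 0.0754 + 0.1098 + 0.1 = 0.2852.
Dividing the baseline by the relative clearance: 43 / 0.2852 = 1.5 × 10² mg/L.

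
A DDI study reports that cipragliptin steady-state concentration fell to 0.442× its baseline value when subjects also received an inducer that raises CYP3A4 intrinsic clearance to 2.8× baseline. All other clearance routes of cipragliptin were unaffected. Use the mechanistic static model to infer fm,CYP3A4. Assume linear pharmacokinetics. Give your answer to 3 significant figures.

0.701

Call the CYP3A4 fraction fm. After the interaction, CL_new/CL_old = fm × 2.8 + (1 − fm).
Steady-state concentration ratio = 1 / (new CL fraction), so new CL fraction = 1 / 0.442 = 2.262.
fm × 2.8 + 1 − fm = 2.262  ⇒  fm × (2.8 − 1) = 1.262  ⇒  fm = 0.701.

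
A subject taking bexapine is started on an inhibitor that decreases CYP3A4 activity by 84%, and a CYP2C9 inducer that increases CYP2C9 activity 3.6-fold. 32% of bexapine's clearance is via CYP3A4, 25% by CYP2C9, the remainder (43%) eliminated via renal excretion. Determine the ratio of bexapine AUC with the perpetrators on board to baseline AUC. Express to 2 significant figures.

0.72

The CYP3A4 pathway (32% of clearance) drops to 0.16× activity: 0.32 × 0.16 = 0.0512.
The CYP2C9 pathway (25% of clearance) increases to 3.6× activity: 0.25 × 3.6 = 0.9.
The remaining 43% of clearance is unaffected.
New clearance relative to baseline: 0.0512 + 0.9 + 0.43 = 1.3812.
AUC ∝ 1/CL: fold-change = 1 / 1.3812 = 0.72.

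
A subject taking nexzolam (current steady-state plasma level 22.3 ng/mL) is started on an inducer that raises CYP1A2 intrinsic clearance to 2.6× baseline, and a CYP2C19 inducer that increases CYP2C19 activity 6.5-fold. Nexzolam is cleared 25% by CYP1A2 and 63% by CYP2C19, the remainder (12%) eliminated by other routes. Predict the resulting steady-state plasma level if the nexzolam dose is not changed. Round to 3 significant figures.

4.58 ng/mL

The CYP1A2 pathway (25% of clearance) rises to 2.6× activity: 0.25 × 2.6 = 0.65.
The CYP2C19 pathway (63% of clearance) increases to 6.5× activity: 0.63 × 6.5 = 4.095.
Non-CYP routes (12%) are unchanged.
New clearance relative to baseline: 0.65 + 4.095 + 0.12 = 4.865.
Dividing the baseline by the relative clearance: 22.3 / 4.865 = 4.58 ng/mL.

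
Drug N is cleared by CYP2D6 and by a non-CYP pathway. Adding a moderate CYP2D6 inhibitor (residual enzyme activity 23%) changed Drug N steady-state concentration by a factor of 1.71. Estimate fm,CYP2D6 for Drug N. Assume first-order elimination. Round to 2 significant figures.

0.54

Let fm be the CYP2D6 fraction. New clearance relative to baseline = fm × 0.23 + (1 − fm).
Steady-state concentration ratio = 1 / (new CL fraction), so new CL fraction = 1 / 1.71 = 0.5848.
fm × 0.23 + 1 − fm = 0.5848  ⇒  fm × (0.23 − 1) = −0.4152  ⇒  fm = 0.54.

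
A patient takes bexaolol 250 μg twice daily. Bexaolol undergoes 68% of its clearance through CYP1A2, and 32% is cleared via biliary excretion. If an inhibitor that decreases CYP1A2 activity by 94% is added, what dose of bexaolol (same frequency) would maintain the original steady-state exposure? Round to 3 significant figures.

90.2 μg

The CYP1A2 pathway (68% of clearance) falls to 0.06× activity: 0.68 × 0.06 = 0.0408.
The remaining 32% of clearance is unaffected.
CL_new/CL_old = 0.0408 + 0.32 = 0.3608.
To maintain the same steady-state level, dose must scale with clearance: new dose = 250 × 0.3608 = 90.2 μg.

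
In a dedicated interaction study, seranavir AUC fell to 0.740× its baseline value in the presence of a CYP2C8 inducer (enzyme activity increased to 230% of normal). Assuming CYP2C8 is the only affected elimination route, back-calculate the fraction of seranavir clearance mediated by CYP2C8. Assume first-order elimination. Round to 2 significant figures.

Write x for the fraction cleared via CYP2C8. The observed AUC change means clearance rose to 1/0.740 = 1.351 of baseline.
Only the CYP2C8 route changed, so 1.351 = x·2.3 + (1 − x), giving x = 0.27.

0.27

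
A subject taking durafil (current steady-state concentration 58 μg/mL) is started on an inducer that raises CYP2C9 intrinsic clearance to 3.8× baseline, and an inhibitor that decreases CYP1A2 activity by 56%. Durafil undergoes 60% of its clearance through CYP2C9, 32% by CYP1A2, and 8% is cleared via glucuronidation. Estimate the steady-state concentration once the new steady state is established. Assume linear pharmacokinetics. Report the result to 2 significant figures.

23 μg/mL

The CYP2C9 pathway (60% of clearance) rises to 3.8× activity: 0.6 × 3.8 = 2.28.
The CYP1A2 pathway (32% of clearance) falls to 0.44× activity: 0.32 × 0.44 = 0.1408.
Non-CYP routes (8%) are unchanged.
CL_new/CL_old = 2.28 + 0.1408 + 0.08 = 2.5008.
Steady-state concentration ∝ 1/CL: new value = 58 / 2.5008 = 23 μg/mL.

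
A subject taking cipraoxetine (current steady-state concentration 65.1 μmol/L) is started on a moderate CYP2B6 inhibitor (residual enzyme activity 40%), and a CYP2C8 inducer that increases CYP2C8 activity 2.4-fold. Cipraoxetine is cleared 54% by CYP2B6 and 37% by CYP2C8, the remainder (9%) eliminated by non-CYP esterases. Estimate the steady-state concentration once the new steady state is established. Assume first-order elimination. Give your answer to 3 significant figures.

54.5 μmol/L

The CYP2B6 pathway (54% of clearance) falls to 0.4× activity: 0.54 × 0.4 = 0.216.
The CYP2C8 pathway (37% of clearance) increases to 2.4× activity: 0.37 × 2.4 = 0.888.
Non-CYP routes (9%) are unchanged.
New clearance relative to baseline: 0.216 + 0.888 + 0.09 = 1.194.
New steady-state concentration = 65.1 / 1.194 = 54.5 μmol/L (concentration scales inversely with clearance).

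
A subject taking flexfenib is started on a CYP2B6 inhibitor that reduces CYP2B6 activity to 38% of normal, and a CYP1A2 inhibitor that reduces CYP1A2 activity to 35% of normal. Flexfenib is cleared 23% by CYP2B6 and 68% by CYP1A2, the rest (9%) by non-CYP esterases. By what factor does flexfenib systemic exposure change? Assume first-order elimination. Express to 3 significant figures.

2.41

The CYP2B6 pathway (23% of clearance) falls to 0.38× activity: 0.23 × 0.38 = 0.0874.
The CYP1A2 pathway (68% of clearance) drops to 0.35× activity: 0.68 × 0.35 = 0.238.
Non-CYP routes (9%) are unchanged.
CL_new/CL_old = 0.0874 + 0.238 + 0.09 = 0.4154.
Because systemic exposure varies inversely with clearance, the combined effect is 1 / 0.4154 = 2.41.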